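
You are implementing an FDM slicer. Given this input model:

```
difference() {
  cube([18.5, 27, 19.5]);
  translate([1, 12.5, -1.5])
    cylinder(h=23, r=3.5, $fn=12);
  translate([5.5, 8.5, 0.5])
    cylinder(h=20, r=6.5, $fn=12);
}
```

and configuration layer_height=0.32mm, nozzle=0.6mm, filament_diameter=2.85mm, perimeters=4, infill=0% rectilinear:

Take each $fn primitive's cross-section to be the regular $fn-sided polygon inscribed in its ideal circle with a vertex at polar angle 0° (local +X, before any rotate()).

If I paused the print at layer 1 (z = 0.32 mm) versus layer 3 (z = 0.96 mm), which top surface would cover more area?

layer 1 (z = 0.32 mm)

Layer 1 (z = 0.32): the cube is present — its section is the full 18.5×27 rectangle (area 499.50 mm²); the r=3.5 cylinder at (1, 12.5) gives a regular 12-gon of circumradius 3.5 (constant along its height) (area = (12/2)·3.500²·sin(360°/12) = 36.75 mm²); the cylinder at (5.5, 8.5) does not reach this height (z outside [0.5, 20.5]); Subtracting the remaining from the first: starting from the 18.5×27 cube (499.50 mm²), the r=3.5 cylinder at (1, 12.5) partially overlaps it — only the 25.11 mm² overlap (of its 36.75 mm²) is removed, clipping the outline — area = 474.39 mm². So its area = 474.39 mm². Layer 3 (z = 0.96): the cube is present — its section is the full 18.5×27 rectangle (area 499.50 mm²); the r=3.5 cylinder at (1, 12.5) gives a regular 12-gon of circumradius 3.5 (constant along its height) (area = (12/2)·3.500²·sin(360°/12) = 36.75 mm²); the r=6.5 cylinder at (5.5, 8.5) contributes a regular 12-gon of circumradius 6.5 (area = (12/2)·6.500²·sin(360°/12) = 126.75 mm²); Subtracting the remaining from the first: starting from the 18.5×27 cube (499.50 mm²), the r=3.5 cylinder at (1, 12.5) partially overlaps it — only the 25.11 mm² overlap (of its 36.75 mm²) is removed, clipping the outline; the r=6.5 cylinder at (5.5, 8.5) partially overlaps it — only the 105.69 mm² overlap (of its 126.75 mm²) is removed, clipping the outline — area = 368.70 mm². So its area = 368.70 mm². Layer 1 is larger (474.39 vs 368.70 mm²).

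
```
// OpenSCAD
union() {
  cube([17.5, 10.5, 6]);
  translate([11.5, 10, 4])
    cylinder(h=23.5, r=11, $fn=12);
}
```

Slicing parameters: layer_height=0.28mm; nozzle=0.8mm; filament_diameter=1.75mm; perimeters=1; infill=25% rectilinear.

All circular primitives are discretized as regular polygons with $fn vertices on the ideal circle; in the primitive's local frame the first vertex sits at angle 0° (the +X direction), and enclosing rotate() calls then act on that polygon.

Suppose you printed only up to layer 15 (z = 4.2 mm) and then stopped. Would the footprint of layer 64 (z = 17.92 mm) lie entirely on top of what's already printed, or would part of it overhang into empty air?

entirely on top

Compare the two slices. At z = 4.2: the cube (footprint 17.5×10.5) is included at this height (area 183.75 mm²); the cylinder at (11.5, 10): section is a regular 12-gon, circumradius r=11 (area = (12/2)·11.000²·sin(360°/12) = 363.00 mm²); Combining (union): the regions partially overlap — summed areas 546.75 mm² minus the doubly-counted overlap 156.57 mm² gives 390.18 mm² — area = 390.18 mm². At z = 17.92: the cube does not reach this height (z outside [0, 6]); the cylinder at (11.5, 10): section is a regular 12-gon, circumradius r=11 (area = (12/2)·11.000²·sin(360°/12) = 363.00 mm²); Taking the union: only the r=11 cylinder at (11.5, 10) is present, so the union is just that shape — area = 363.00 mm². Checking containment: the cross-section at z = 17.92 is a subset of the cross-section at z = 4.2.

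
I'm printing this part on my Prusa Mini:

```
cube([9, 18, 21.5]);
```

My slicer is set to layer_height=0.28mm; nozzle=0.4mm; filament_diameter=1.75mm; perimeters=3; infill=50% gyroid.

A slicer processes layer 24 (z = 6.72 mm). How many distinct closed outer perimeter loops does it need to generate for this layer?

At z = 6.72 mm: the cube (footprint 9×18) is included at this height. The result has 1 disconnected region.

1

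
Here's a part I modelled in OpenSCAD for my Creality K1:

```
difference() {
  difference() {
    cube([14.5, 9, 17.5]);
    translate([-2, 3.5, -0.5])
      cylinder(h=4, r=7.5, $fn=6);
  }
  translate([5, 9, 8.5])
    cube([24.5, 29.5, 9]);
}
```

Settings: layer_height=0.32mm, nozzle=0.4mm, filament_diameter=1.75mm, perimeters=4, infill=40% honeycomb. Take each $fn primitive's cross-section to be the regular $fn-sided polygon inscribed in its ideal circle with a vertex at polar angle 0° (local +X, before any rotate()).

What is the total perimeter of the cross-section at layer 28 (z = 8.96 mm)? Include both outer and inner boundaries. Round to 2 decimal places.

47.00 mm

At z = 8.96 mm: the cube is present — its section is the full 14.5×9 rectangle (perimeter 47.00 mm); the cylinder at (-2, 3.5) is not intersected at this z (z outside [-0.5, 3.5]); After the difference (first − rest): none of the subtracted shapes is present at this height, so the 14.5×9 cube is unchanged — boundary = 47.00 mm; the 24.5×29.5 cube at (5, 9) contributes its full rectangle (perimeter 108.00 mm); After the difference (first − rest): starting from the result so far, the 24.5×29.5 cube at (5, 9) misses the remaining region (no effect) — boundary = 47.00 mm. Overall, the cross-section is a single solid region. Total boundary length (outer) = 47.00 mm.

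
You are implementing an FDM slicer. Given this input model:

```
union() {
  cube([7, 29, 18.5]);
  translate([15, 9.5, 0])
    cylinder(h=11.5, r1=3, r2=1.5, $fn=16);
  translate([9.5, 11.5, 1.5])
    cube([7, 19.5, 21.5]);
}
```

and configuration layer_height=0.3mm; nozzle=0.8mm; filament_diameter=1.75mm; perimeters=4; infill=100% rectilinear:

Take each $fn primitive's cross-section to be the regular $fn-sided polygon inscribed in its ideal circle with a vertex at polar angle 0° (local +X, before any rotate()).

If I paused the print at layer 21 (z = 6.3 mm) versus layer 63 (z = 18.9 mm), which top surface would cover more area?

layer 21 (z = 6.3 mm)

Layer 21 (z = 6.3): the 7×29 cube contributes its full rectangle (area 203.00 mm²); the cone at (15, 9.5) contributes a regular 16-gon of circumradius 2.178 (interpolated between r1=3 and r2=1.5 at t=0.548) (area = (16/2)·2.178²·sin(360°/16) = 14.53 mm²); the cube at (9.5, 11.5) is present — its section is the full 7×19.5 rectangle (area 136.50 mm²); Combining (union): the regions partially overlap — summed areas 354.03 mm² minus the doubly-counted overlap 0.16 mm² gives 353.87 mm² — area = 353.87 mm². So its area = 353.87 mm². Layer 63 (z = 18.9): the cube does not reach this height (z outside [0, 18.5]); the cone at (15, 9.5) is not intersected at this z (z outside [0, 11.5]); the cube at (9.5, 11.5) is present — its section is the full 7×19.5 rectangle (area 136.50 mm²); Combining (union): only the 7×19.5 cube at (9.5, 11.5) is present, so the union is just that shape — area = 136.50 mm². So its area = 136.50 mm². Layer 21 is larger (353.87 vs 136.50 mm²).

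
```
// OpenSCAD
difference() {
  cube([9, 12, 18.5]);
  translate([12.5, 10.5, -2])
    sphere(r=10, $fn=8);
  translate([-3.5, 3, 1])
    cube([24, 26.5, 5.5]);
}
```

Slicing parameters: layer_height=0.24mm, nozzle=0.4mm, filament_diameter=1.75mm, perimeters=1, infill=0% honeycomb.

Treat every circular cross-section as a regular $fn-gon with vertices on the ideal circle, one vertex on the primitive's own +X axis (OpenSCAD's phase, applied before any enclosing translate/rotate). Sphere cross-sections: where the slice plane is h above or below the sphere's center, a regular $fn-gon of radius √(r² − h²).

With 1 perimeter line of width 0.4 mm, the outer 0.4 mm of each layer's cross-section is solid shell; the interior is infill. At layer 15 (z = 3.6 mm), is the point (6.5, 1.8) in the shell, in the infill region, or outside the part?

At z = 3.6 mm: the cube is present — its section is the full 9×12 rectangle; the sphere at (12.5, 10.5): section is a regular 8-gon, circumradius = √(r²−h²) = √(10²−5.6²) = 8.285; the cube at (-3.5, 3) (footprint 24×26.5) is included at this height; Subtracting the remaining from the first: starting from the 9×12 cube, the r=10 sphere at (12.5, 10.5) partially overlaps it — only the 28.79 mm² overlap (of its 194.14 mm²) is removed, clipping the outline; the 24×26.5 cube at (-3.5, 3) partially overlaps it — only the 52.21 mm² overlap (of its 636.00 mm²) is removed, clipping the outline — 1 connected region. Overall, the cross-section is a single solid region. The nearest boundary edge runs (0.00, 3.00)→(9.00, 3.00); distance from the point to it = 1.20 mm. The point is inside the cross-section and 1.20 mm from the nearest boundary — more than the 0.4 mm shell width (1 × 0.4), so it's in the infill interior.

infill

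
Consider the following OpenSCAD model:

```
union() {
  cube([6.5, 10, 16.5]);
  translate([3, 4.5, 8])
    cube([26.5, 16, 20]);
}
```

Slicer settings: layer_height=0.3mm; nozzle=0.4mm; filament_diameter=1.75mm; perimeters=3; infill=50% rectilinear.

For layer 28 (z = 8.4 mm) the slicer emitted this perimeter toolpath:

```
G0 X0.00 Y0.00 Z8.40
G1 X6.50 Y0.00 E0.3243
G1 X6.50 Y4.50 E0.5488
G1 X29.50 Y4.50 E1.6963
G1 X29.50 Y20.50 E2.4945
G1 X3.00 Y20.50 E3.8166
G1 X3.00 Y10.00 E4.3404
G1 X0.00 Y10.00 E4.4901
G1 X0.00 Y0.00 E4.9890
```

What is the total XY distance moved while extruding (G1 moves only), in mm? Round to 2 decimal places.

Sum the Euclidean lengths of each G1 segment: total = 100.00 mm.

100.00 mm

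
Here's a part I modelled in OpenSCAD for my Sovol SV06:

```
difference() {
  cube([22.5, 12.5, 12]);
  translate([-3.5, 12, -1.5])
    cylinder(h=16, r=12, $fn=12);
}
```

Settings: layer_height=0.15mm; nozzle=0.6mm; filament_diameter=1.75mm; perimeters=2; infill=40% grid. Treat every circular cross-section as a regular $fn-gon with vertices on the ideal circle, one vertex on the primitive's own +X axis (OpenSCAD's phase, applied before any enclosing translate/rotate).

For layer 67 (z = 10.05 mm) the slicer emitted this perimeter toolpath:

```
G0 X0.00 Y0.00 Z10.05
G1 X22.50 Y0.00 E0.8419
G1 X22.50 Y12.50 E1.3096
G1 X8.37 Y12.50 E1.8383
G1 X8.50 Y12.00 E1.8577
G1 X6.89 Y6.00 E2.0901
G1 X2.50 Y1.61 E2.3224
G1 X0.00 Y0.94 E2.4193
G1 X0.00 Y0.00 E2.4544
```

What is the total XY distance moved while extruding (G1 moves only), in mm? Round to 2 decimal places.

Sum the Euclidean lengths of each G1 segment: total = 65.60 mm.

65.60 mm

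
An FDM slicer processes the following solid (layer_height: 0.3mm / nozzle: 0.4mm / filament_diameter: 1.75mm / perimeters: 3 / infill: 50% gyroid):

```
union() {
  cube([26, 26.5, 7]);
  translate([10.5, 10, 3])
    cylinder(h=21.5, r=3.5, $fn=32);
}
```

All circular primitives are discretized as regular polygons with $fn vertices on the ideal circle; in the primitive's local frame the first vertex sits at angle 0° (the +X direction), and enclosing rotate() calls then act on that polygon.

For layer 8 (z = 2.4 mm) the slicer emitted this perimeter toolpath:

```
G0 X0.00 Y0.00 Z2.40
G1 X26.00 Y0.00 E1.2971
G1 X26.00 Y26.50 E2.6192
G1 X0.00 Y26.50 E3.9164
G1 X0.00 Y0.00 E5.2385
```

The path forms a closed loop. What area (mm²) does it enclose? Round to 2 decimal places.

Apply the shoelace formula to the sequence of (X, Y) vertices; enclosed area = 689.00 mm².

689.00 mm²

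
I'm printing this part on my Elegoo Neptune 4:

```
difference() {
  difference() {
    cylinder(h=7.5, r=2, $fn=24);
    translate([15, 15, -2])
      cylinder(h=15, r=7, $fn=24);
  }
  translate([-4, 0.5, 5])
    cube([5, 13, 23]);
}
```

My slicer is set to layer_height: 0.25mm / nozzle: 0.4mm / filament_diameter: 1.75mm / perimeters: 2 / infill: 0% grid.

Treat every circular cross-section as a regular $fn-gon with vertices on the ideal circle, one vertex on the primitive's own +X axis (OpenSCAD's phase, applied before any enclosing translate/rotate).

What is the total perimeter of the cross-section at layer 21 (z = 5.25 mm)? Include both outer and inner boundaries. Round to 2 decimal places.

13.02 mm

At z = 5.25 mm: the r=2 cylinder contributes a regular 24-gon of circumradius 2 (perimeter = 2·24·2.000·sin(180°/24) = 12.53 mm); the r=7 cylinder at (15, 15) gives a regular 24-gon of circumradius 7 (constant along its height) (perimeter = 2·24·7.000·sin(180°/24) = 43.86 mm); After the difference (first − rest): starting from the r=2 cylinder, the r=7 cylinder at (15, 15) misses the remaining region (no effect) — boundary = 12.53 mm; the cube at (-4, 0.5) is present — its section is the full 5×13 rectangle (perimeter 36.00 mm); Subtracting the remaining from the first: starting from the result so far, the 5×13 cube at (-4, 0.5) partially overlaps it — only the 3.52 mm² overlap (of its 65.00 mm²) is removed, clipping the outline — boundary = 13.02 mm. Overall, the cross-section is a single solid region. Total boundary length (outer) = 13.02 mm.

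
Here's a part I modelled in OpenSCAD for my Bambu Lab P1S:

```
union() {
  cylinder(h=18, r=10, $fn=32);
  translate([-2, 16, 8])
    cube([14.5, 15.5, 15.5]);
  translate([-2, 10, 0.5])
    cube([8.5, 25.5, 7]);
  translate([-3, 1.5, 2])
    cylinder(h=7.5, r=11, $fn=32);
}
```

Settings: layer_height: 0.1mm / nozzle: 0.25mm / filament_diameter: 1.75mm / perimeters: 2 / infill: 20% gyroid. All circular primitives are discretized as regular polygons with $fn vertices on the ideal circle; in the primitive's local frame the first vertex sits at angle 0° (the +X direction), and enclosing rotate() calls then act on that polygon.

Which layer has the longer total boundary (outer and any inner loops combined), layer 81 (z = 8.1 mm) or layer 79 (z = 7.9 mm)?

layer 81 (z = 8.1 mm)

Layer 81 (z = 8.1): the r=10 cylinder contributes a regular 32-gon of circumradius 10 (perimeter = 2·32·10.000·sin(180°/32) = 62.73 mm); the cube at (-2, 16) is present — its section is the full 14.5×15.5 rectangle (perimeter 60.00 mm); the cube at (-2, 10) does not reach this height (z outside [0.5, 7.5]); the cylinder at (-3, 1.5): section is a regular 32-gon, circumradius r=11 (perimeter = 2·32·11.000·sin(180°/32) = 69.00 mm); Merging all regions: the regions partially overlap (shared area 271.86 mm²), so the edge portions inside another operand are dropped and the merged outline is re-measured after clipping — boundary = 132.90 mm. So its perimeter = 132.90 mm. Layer 79 (z = 7.9): the cylinder: section is a regular 32-gon, circumradius r=10 (perimeter = 2·32·10.000·sin(180°/32) = 62.73 mm); the cube at (-2, 16) is not intersected at this z (z outside [8, 23.5]); the cube at (-2, 10) is not intersected at this z (z outside [0.5, 7.5]); the r=11 cylinder at (-3, 1.5) contributes a regular 32-gon of circumradius 11 (perimeter = 2·32·11.000·sin(180°/32) = 69.00 mm); Combining (union): the regions partially overlap (shared area 271.86 mm²), so the edge portions inside another operand are dropped and the merged outline is re-measured after clipping — boundary = 72.90 mm. So its perimeter = 72.90 mm. Layer 81 is larger (132.90 vs 72.90 mm).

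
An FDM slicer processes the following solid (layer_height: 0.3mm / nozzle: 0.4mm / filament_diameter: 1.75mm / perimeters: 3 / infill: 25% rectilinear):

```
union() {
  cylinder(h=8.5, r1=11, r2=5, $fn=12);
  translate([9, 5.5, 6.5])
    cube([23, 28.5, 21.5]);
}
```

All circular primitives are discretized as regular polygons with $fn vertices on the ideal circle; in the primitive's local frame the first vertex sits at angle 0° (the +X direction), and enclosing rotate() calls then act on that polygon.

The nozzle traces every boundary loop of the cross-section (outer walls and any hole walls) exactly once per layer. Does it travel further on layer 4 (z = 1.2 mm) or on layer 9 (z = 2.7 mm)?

layer 4 (z = 1.2 mm)

Layer 4 (z = 1.2): the cone (r1=11→r2=5) has section circumradius 10.153 here — a regular 12-gon (perimeter = 2·12·10.153·sin(180°/12) = 63.07 mm); the cube at (9, 5.5) does not reach this height (z outside [6.5, 28]); Merging all regions: only the cone is present, so the union is just that shape — boundary = 63.07 mm. So its perimeter = 63.07 mm. Layer 9 (z = 2.7): the cone: at t=0.318 of its height the radius interpolates to r₁+(r₂−r₁)t = 9.094, giving a regular 12-gon of that circumradius (perimeter = 2·12·9.094·sin(180°/12) = 56.49 mm); the cube at (9, 5.5) is not intersected at this z (z outside [6.5, 28]); Merging all regions: only the cone is present, so the union is just that shape — boundary = 56.49 mm. So its perimeter = 56.49 mm. Layer 4 is larger (63.07 vs 56.49 mm).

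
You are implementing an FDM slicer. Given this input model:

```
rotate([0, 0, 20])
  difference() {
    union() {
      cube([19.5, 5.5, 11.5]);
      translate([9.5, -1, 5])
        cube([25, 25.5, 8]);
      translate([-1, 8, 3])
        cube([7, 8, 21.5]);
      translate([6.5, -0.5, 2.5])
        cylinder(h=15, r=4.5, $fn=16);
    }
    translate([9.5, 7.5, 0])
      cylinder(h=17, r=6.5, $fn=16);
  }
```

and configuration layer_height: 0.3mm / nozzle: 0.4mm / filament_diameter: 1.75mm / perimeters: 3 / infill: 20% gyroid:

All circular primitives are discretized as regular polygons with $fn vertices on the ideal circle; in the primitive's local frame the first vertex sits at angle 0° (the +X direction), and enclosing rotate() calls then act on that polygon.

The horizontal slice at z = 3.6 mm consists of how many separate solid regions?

2

At z = 3.6 mm: the cube (footprint 19.5×5.5) is included at this height; the cube at (9.5, -1) is not intersected at this z (z outside [5, 13]); the 7×8 cube at (-1, 8) contributes its full rectangle; the cylinder at (6.5, -0.5): section is a regular 16-gon, circumradius r=4.5; Combining (union): the regions partially overlap (shared area 26.55 mm²), so overlapping operands fuse into one piece — 2 connected regions; the r=6.5 cylinder at (9.5, 7.5) contributes a regular 16-gon of circumradius 6.5; After the difference (first − rest): starting from that combined region, the r=6.5 cylinder at (9.5, 7.5) partially overlaps it — only the 49.04 mm² overlap (of its 129.35 mm²) is removed, clipping the outline — 2 connected regions; (whole slice rotated 20° about Z — lengths, areas and connectivity unchanged). The result has 2 disconnected regions.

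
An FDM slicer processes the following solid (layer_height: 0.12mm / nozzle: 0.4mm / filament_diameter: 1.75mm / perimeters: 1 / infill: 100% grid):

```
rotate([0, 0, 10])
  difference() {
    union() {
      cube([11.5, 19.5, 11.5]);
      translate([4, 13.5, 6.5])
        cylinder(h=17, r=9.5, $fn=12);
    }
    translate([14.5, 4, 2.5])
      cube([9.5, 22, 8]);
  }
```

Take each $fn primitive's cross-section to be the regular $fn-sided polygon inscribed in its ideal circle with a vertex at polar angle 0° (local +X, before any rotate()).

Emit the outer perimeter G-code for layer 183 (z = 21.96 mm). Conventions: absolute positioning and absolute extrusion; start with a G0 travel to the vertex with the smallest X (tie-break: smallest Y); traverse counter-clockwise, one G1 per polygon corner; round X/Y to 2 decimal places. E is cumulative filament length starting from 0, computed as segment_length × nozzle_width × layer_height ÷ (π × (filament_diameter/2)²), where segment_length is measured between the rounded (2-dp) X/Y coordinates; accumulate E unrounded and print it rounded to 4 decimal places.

At z = 21.96 mm: the cube is absent (z outside [0, 11.5]); the r=9.5 cylinder at (4, 13.5) contributes a regular 12-gon of circumradius 9.5; Taking the union: only the r=9.5 cylinder at (4, 13.5) is present, so the union is just that shape — 1 connected region; the cube at (14.5, 4) is absent (z outside [2.5, 10.5]); Subtracting the remaining from the first: none of the subtracted shapes is present at this height, so the result so far is unchanged — 1 connected region; (rotated 10° about Z; rotation is an isometry so areas/perimeters/island counts are preserved). The outline is a single polygon with 12 vertices. Extrusion per mm of travel: 0.4 × 0.12 / (π × 0.875²) = 0.019956. Accumulating E over each segment gives final E = 1.1777.

G0 X-7.76 Y12.34 Z21.96
G1 X-5.68 Y7.88 E0.0982
G1 X-1.65 Y5.06 E0.1964
G1 X3.24 Y4.63 E0.2943
G1 X7.70 Y6.71 E0.3925
G1 X10.52 Y10.74 E0.4907
G1 X10.95 Y15.64 E0.5889
G1 X8.87 Y20.10 E0.6871
G1 X4.84 Y22.92 E0.7852
G1 X-0.05 Y23.35 E0.8832
G1 X-4.51 Y21.27 E0.9814
G1 X-7.33 Y17.24 E1.0795
G1 X-7.76 Y12.34 E1.1777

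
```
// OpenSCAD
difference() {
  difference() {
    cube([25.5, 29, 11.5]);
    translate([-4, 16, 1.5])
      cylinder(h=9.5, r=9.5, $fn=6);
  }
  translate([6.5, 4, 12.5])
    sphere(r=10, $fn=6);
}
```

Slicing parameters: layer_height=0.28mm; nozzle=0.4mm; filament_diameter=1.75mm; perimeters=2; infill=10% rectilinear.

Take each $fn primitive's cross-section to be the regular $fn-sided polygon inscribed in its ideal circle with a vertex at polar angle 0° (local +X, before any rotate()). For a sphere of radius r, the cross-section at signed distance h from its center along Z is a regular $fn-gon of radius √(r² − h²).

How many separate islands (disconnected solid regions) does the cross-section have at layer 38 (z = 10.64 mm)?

At z = 10.64 mm: the 25.5×29 cube contributes its full rectangle; the r=9.5 cylinder at (-4, 16) contributes a regular 6-gon of circumradius 9.5; After the difference (first − rest): starting from the 25.5×29 cube, the r=9.5 cylinder at (-4, 16) partially overlaps it — only the 51.42 mm² overlap (of its 234.48 mm²) is removed, clipping the outline — 1 connected region; the r=10 sphere at (6.5, 4) slices to a regular 6-gon of circumradius 9.825 (√(r²−h²) with h=1.86 from center); Subtracting the remaining from the first: starting from that combined region, the r=10 sphere at (6.5, 4) partially overlaps it — only the 168.67 mm² overlap (of its 250.82 mm²) is removed, clipping the outline — 1 connected region. Overall, the cross-section is a single solid region. Island count = 1.

1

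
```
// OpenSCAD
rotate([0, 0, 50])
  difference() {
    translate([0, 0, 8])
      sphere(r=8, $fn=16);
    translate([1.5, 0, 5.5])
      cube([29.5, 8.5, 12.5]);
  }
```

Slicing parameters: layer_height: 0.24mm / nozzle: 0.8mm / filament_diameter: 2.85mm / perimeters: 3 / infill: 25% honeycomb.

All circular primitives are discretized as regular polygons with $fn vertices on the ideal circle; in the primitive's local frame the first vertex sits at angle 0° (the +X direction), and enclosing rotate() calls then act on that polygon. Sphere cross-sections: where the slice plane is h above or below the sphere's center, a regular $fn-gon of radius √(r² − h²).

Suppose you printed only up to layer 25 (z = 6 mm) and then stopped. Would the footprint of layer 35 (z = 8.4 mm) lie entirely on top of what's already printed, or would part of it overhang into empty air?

part overhangs

Compare the two slices. At z = 6: the r=8 sphere slices to a regular 16-gon of circumradius 7.746 (√(r²−h²) with h=2 from center) (area = (16/2)·7.746²·sin(360°/16) = 183.69 mm²); the 29.5×8.5 cube at (1.5, 0) contributes its full rectangle (area 250.75 mm²); After the difference (first − rest): starting from the r=8 sphere (183.69 mm²), the 29.5×8.5 cube at (1.5, 0) partially overlaps it — only the 34.53 mm² overlap (of its 250.75 mm²) is removed, clipping the outline — area = 149.16 mm²; (whole slice rotated 50° about Z — lengths, areas and connectivity unchanged). At z = 8.4: the sphere: section is a regular 16-gon, circumradius = √(r²−h²) = √(8²−0.4²) = 7.990 (area = (16/2)·7.990²·sin(360°/16) = 195.44 mm²); the 29.5×8.5 cube at (1.5, 0) contributes its full rectangle (area 250.75 mm²); Subtracting the remaining from the first: starting from the r=8 sphere (195.44 mm²), the 29.5×8.5 cube at (1.5, 0) partially overlaps it — only the 37.10 mm² overlap (of its 250.75 mm²) is removed, clipping the outline — area = 158.34 mm²; (whole slice rotated 50° about Z — lengths, areas and connectivity unchanged). Checking containment: at z = 8.4 the cross-section extends beyond the z = 6 cross-section by about 9.18 mm².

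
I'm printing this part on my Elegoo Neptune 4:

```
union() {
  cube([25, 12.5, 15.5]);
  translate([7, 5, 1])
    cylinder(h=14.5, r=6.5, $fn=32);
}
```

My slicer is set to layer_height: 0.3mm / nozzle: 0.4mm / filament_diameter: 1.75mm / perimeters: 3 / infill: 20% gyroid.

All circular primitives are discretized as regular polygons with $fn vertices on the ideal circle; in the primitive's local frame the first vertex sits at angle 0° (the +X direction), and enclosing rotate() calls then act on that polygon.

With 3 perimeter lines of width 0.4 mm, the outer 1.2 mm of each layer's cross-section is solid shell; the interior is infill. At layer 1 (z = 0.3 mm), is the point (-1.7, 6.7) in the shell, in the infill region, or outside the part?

At z = 0.3 mm: the cube (footprint 25×12.5) is included at this height; the cylinder at (7, 5) is absent (z outside [1, 15.5]); Combining (union): only the 25×12.5 cube is present, so the union is just that shape — 1 connected region. Overall, the cross-section is a single solid region. The nearest boundary edge runs (0.00, 12.50)→(0.00, 0.00); distance from the point to it = 1.70 mm. The point is not inside any of the regions above, so it lies outside the cross-section (1.70 mm from the nearest boundary).

outside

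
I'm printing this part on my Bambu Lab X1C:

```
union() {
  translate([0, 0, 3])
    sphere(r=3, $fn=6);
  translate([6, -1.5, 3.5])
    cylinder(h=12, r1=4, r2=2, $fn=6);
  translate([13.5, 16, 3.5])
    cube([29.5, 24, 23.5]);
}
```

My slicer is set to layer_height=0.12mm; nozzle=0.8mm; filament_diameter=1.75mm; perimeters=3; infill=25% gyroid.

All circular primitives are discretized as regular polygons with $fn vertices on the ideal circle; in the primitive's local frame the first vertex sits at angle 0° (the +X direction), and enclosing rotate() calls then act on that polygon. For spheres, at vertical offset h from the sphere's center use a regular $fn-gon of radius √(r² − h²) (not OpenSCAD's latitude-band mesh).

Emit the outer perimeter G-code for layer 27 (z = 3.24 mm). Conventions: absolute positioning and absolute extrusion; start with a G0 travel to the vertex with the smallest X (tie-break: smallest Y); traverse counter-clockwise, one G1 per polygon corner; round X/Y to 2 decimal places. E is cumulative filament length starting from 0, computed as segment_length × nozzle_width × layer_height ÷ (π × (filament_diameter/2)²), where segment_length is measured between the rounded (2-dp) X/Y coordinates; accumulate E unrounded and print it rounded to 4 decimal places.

At z = 3.24 mm: the sphere: section is a regular 6-gon, circumradius = √(r²−h²) = √(3²−0.24²) = 2.990; the cone at (6, -1.5) is not intersected at this z (z outside [3.5, 15.5]); the cube at (13.5, 16) is absent (z outside [3.5, 27]); Combining (union): only the r=3 sphere is present, so the union is just that shape — 1 connected region. The outline is a single polygon with 6 vertices. Extrusion per mm of travel: 0.8 × 0.12 / (π × 0.875²) = 0.039912. Accumulating E over each segment gives final E = 0.7165.

G0 X-2.99 Y0.00 Z3.24
G1 X-1.50 Y-2.59 E0.1193
G1 X1.50 Y-2.59 E0.2390
G1 X2.99 Y0.00 E0.3583
G1 X1.50 Y2.59 E0.4775
G1 X-1.50 Y2.59 E0.5972
G1 X-2.99 Y0.00 E0.7165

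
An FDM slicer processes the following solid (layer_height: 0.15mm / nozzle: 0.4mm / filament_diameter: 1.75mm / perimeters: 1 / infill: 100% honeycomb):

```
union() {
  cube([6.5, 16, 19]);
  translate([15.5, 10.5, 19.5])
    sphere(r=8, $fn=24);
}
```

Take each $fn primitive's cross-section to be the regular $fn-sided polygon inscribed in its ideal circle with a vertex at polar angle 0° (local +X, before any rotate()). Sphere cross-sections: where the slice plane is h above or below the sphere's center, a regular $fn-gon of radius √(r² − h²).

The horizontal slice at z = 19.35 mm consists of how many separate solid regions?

1

At z = 19.35 mm: the cube is not intersected at this z (z outside [0, 19]); the sphere at (15.5, 10.5): section is a regular 24-gon, circumradius = √(r²−h²) = √(8²−0.15²) = 7.999; Taking the union: only the r=8 sphere at (15.5, 10.5) is present, so the union is just that shape — 1 connected region. The result has 1 disconnected region.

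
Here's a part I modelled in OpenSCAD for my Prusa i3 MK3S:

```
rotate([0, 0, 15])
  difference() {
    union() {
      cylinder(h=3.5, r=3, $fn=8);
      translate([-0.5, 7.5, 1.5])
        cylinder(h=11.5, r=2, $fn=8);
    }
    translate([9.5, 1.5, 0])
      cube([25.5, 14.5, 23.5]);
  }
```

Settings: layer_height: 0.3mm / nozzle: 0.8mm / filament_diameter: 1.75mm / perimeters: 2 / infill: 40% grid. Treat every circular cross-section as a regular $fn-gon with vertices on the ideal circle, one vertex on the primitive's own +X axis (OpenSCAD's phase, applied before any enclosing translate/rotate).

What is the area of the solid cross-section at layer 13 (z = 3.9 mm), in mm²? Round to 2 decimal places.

At z = 3.9 mm: the cylinder is not intersected at this z (z outside [0, 3.5]); the cylinder at (-0.5, 7.5): section is a regular 8-gon, circumradius r=2 (area = (8/2)·2.000²·sin(360°/8) = 11.31 mm²); Merging all regions: only the r=2 cylinder at (-0.5, 7.5) is present, so the union is just that shape — area = 11.31 mm²; the 25.5×14.5 cube at (9.5, 1.5) contributes its full rectangle (area 369.75 mm²); Subtracting the remaining from the first: starting from the result so far (11.31 mm²), the 25.5×14.5 cube at (9.5, 1.5) misses the remaining region (no effect) — area = 11.31 mm²; (whole slice rotated 15° about Z — lengths, areas and connectivity unchanged). Overall, the cross-section is a single solid region. Net area = 11.31 mm².

11.31 mm²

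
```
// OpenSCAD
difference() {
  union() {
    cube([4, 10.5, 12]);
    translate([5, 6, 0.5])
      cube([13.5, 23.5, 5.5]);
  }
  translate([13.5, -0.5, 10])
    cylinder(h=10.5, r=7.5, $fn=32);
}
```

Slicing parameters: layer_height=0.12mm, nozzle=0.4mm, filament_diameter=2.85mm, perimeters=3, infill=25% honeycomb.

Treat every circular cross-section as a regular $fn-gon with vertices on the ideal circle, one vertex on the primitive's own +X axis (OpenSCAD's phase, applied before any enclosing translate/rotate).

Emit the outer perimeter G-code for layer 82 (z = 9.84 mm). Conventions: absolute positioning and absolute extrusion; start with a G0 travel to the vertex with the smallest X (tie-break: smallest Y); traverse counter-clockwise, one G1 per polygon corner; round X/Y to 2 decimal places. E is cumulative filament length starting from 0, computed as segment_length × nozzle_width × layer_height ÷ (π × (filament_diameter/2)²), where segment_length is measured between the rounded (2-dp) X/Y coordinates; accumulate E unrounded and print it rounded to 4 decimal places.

At z = 9.84 mm: the cube is present — its section is the full 4×10.5 rectangle; the cube at (5, 6) is not intersected at this z (z outside [0.5, 6]); Combining (union): only the 4×10.5 cube is present, so the union is just that shape — 1 connected region; the cylinder at (13.5, -0.5) is absent (z outside [10, 20.5]); Taking the first minus the rest: none of the subtracted shapes is present at this height, so that combined region is unchanged — 1 connected region. The outline is a single polygon with 4 vertices. Extrusion per mm of travel: 0.4 × 0.12 / (π × 1.425²) = 0.007524. Accumulating E over each segment gives final E = 0.2182.

G0 X0.00 Y0.00 Z9.84
G1 X4.00 Y0.00 E0.0301
G1 X4.00 Y10.50 E0.1091
G1 X0.00 Y10.50 E0.1392
G1 X0.00 Y0.00 E0.2182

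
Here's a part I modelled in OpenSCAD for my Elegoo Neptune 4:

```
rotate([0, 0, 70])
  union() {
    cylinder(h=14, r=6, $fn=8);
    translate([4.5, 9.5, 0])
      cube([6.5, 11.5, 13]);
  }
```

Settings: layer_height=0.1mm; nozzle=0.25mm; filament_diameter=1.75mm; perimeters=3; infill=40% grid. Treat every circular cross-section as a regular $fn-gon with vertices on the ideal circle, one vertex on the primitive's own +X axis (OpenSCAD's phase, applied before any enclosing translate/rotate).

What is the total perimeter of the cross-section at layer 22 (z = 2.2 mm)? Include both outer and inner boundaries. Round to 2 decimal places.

72.74 mm

At z = 2.2 mm: the cylinder: section is a regular 8-gon, circumradius r=6 (perimeter = 2·8·6.000·sin(180°/8) = 36.74 mm); the 6.5×11.5 cube at (4.5, 9.5) contributes its full rectangle (perimeter 36.00 mm); Taking the union: the 2 present regions are separate (no shared area or edge), so areas and boundary lengths simply add and each stays a separate island — boundary = 72.74 mm; (rotated 70° about Z; rotation is an isometry so areas/perimeters/island counts are preserved). Overall, the cross-section has 2 separate islands. Total boundary length (outer) = 72.74 mm.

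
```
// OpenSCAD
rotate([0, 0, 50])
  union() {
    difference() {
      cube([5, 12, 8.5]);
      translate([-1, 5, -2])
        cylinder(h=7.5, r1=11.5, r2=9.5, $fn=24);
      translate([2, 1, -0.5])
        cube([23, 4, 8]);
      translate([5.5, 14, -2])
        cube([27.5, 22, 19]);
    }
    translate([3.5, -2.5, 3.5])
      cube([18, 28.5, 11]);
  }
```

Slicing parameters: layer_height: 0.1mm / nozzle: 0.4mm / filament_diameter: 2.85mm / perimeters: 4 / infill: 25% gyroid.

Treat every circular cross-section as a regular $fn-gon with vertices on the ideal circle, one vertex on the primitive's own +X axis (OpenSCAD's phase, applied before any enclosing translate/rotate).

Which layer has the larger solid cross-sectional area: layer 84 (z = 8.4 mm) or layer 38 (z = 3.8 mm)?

Layer 84 (z = 8.4): the cube (footprint 5×12) is included at this height (area 60.00 mm²); the cone at (-1, 5) is absent (z outside [-2, 5.5]); the cube at (2, 1) is not intersected at this z (z outside [-0.5, 7.5]); the 27.5×22 cube at (5.5, 14) contributes its full rectangle (area 605.00 mm²); Taking the first minus the rest: starting from the 5×12 cube (60.00 mm²), the 27.5×22 cube at (5.5, 14) misses the remaining region (no effect) — area = 60.00 mm²; the cube at (3.5, -2.5) (footprint 18×28.5) is included at this height (area 513.00 mm²); Combining (union): the regions partially overlap — summed areas 573.00 mm² minus the doubly-counted overlap 18.00 mm² gives 555.00 mm² — area = 555.00 mm²; (whole slice rotated 50° about Z — lengths, areas and connectivity unchanged). So its area = 555.00 mm². Layer 38 (z = 3.8): the 5×12 cube contributes its full rectangle (area 60.00 mm²); the cone at (-1, 5): at t=0.773 of its height the radius interpolates to r₁+(r₂−r₁)t = 9.953, giving a regular 24-gon of that circumradius (area = (24/2)·9.953²·sin(360°/24) = 307.69 mm²); the cube at (2, 1) (footprint 23×4) is included at this height (area 92.00 mm²); the cube at (5.5, 14) (footprint 27.5×22) is included at this height (area 605.00 mm²); Taking the first minus the rest: starting from the 5×12 cube (60.00 mm²), the cone at (-1, 5) covers all of what remains (removes everything); the 23×4 cube at (2, 1) misses the remaining region (no effect); the 27.5×22 cube at (5.5, 14) misses the remaining region (no effect) — nothing remains; the 18×28.5 cube at (3.5, -2.5) contributes its full rectangle (area 513.00 mm²); Combining (union): only the 18×28.5 cube at (3.5, -2.5) is present, so the union is just that shape — area = 513.00 mm²; (whole slice rotated 50° about Z — lengths, areas and connectivity unchanged). So its area = 513.00 mm². Layer 84 is larger (555.00 vs 513.00 mm²).

layer 84 (z = 8.4 mm)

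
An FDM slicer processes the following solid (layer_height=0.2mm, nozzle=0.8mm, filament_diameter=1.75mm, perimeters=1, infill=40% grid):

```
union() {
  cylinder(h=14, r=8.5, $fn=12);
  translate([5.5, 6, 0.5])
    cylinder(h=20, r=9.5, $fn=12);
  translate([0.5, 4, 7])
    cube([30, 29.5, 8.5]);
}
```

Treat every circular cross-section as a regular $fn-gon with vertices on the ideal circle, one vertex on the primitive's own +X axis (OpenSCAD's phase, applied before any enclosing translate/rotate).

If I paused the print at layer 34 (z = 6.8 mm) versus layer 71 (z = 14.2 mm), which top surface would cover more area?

Layer 34 (z = 6.8): the r=8.5 cylinder contributes a regular 12-gon of circumradius 8.5 (area = (12/2)·8.500²·sin(360°/12) = 216.75 mm²); the r=9.5 cylinder at (5.5, 6) gives a regular 12-gon of circumradius 9.5 (constant along its height) (area = (12/2)·9.500²·sin(360°/12) = 270.75 mm²); the cube at (0.5, 4) is not intersected at this z (z outside [7, 15.5]); Taking the union: the regions partially overlap — summed areas 487.50 mm² minus the doubly-counted overlap 104.68 mm² gives 382.82 mm² — area = 382.82 mm². So its area = 382.82 mm². Layer 71 (z = 14.2): the cylinder does not reach this height (z outside [0, 14]); the r=9.5 cylinder at (5.5, 6) gives a regular 12-gon of circumradius 9.5 (constant along its height) (area = (12/2)·9.500²·sin(360°/12) = 270.75 mm²); the cube at (0.5, 4) is present — its section is the full 30×29.5 rectangle (area 885.00 mm²); Merging all regions: the regions partially overlap — summed areas 1155.75 mm² minus the doubly-counted overlap 140.28 mm² gives 1015.47 mm² — area = 1015.47 mm². So its area = 1015.47 mm². Layer 71 is larger (1015.47 vs 382.82 mm²).

layer 71 (z = 14.2 mm)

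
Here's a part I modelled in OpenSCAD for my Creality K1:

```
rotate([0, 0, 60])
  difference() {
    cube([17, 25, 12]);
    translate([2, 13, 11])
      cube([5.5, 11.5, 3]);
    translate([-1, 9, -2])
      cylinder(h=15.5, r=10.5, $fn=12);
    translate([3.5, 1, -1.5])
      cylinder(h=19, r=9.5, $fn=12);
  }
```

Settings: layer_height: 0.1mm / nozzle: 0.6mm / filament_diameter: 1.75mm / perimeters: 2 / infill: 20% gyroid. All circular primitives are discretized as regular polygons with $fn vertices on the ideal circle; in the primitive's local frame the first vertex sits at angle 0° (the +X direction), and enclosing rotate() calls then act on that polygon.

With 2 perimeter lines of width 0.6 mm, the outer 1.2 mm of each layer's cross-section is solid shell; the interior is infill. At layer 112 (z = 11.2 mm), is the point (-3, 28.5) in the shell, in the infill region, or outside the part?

At z = 11.2 mm: the cube is present — its section is the full 17×25 rectangle; the cube at (2, 13) (footprint 5.5×11.5) is included at this height; the cylinder at (-1, 9): section is a regular 12-gon, circumradius r=10.5; the r=9.5 cylinder at (3.5, 1) gives a regular 12-gon of circumradius 9.5 (constant along its height); Subtracting the remaining from the first: starting from the 17×25 cube, the 5.5×11.5 cube at (2, 13) lies wholly inside it (removes its full 63.25 mm² and its 34.00 mm outline becomes a hole wall); the r=10.5 cylinder at (-1, 9) partially overlaps it — only the 118.41 mm² overlap (of its 330.75 mm²) is removed, clipping the outline; the r=9.5 cylinder at (3.5, 1) partially overlaps it — only the 35.34 mm² overlap (of its 270.75 mm²) is removed, clipping the outline — 1 connected region; (whole slice rotated 60° about Z — lengths, areas and connectivity unchanged). Overall, the cross-section is a single solid region. Undo the 60° rotation: the query point maps to (23.182, 16.848) in the un-rotated model frame. The nearest boundary edge runs (17.00, 25.00)→(17.00, 0.00); distance from the point to it = 6.18 mm. The point is not inside any of the regions above, so it lies outside the cross-section (6.18 mm from the nearest boundary).

outside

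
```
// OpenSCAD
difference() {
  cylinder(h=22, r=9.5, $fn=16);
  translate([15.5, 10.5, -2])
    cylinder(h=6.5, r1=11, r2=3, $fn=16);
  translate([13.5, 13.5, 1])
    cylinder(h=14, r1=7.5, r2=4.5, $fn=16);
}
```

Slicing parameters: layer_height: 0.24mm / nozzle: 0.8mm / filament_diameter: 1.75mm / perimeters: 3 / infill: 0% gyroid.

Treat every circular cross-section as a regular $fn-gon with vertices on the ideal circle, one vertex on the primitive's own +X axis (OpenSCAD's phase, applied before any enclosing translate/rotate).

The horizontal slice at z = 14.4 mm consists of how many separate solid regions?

At z = 14.4 mm: the r=9.5 cylinder contributes a regular 16-gon of circumradius 9.5; the cone at (15.5, 10.5) is absent (z outside [-2, 4.5]); the cone at (13.5, 13.5) (r1=7.5→r2=4.5) has section circumradius 4.629 here — a regular 16-gon; Subtracting the remaining from the first: starting from the r=9.5 cylinder, the cone at (13.5, 13.5) misses the remaining region (no effect) — 1 connected region. The result has 1 disconnected region.

1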